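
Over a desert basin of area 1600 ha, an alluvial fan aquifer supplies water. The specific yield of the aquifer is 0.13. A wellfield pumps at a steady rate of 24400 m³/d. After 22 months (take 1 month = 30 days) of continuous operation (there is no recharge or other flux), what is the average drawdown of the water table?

A = 1600 ha = 1.6 × 10^7 m²
t = 22 months = 660 d
ΔV = Q × t = 24400 m³/d × 660 d = 1.61 × 10^7 m³
Δh = ΔV / (Sy × A) = 1.61 × 10^7 / (0.13 × 1.6 × 10^7) = 7.742 m

Δh ≈ 7.74 m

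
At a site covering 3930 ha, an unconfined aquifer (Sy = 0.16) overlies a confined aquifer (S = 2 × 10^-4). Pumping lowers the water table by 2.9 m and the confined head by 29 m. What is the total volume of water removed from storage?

A = 3930 ha = 3.93 × 10^7 m²
Unconfined: ΔV_u = Sy × A × Δh_u = 0.16 × 3.93 × 10^7 × 2.9 = 1.824 × 10^7 m³
Confined: ΔV_c = S × A × Δh_c = 2 × 10^-4 × 3.93 × 10^7 × 29 = 2.279 × 10^5 m³
Total ΔV = 1.824 × 10^7 + 2.279 × 10^5 = 1.846 × 10^7 m³

ΔV ≈ 1.85 × 10^7 m³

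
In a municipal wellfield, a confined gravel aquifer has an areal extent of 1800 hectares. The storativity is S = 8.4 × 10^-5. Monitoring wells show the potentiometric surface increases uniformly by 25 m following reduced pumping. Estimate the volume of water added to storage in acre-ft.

A = 1800 hectares = 1.8 × 10^7 m²
ΔV = S × A × Δh = 8.4 × 10^-5 × 1.8 × 10^7 m² × 25 m = 37800 m³
ΔV = 37800 m³ = 30.64 acre-ft

ΔV ≈ 30.6 acre-ft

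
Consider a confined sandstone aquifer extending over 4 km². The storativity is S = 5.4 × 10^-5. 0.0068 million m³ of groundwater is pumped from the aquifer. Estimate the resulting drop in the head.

A = 4 km² = 4 × 10^6 m²
ΔV = 0.0068 million m³ = 6800 m³
Δh = ΔV / (S × A) = 6800 m³ / (5.4 × 10^-5 × 4 × 10^6 m²) = 31.48 m

Δh ≈ 31.5 m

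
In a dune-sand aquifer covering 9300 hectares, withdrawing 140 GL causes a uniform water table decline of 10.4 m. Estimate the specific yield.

A = 9300 hectares = 9.3 × 10^7 m²
ΔV = 140 GL = 1.4 × 10^8 m³
Sy = ΔV / (A × Δh) = 1.4 × 10^8 m³ / (9.3 × 10^7 m² × 10.4 m) = 0.1447

Sy ≈ 0.14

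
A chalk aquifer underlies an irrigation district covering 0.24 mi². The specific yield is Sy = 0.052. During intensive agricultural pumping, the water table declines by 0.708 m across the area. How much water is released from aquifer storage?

A = 0.24 mi² = 6.216 × 10^5 m²
ΔV = Sy × A × Δh = 0.052 × 6.216 × 10^5 m² × 0.708 m = 22880 m³

ΔV ≈ 22900 m³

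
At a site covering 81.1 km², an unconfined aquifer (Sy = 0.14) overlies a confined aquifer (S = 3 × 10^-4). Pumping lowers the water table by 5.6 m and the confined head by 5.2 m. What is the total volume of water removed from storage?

ΔV ≈ 6.37 × 10^7 m³

A = 81.1 km² = 8.11 × 10^7 m²
Unconfined: ΔV_u = Sy × A × Δh_u = 0.14 × 8.11 × 10^7 × 5.6 = 6.358 × 10^7 m³
Confined: ΔV_c = S × A × Δh_c = 3 × 10^-4 × 8.11 × 10^7 × 5.2 = 1.265 × 10^5 m³
Total ΔV = 6.358 × 10^7 + 1.265 × 10^5 = 6.371 × 10^7 m³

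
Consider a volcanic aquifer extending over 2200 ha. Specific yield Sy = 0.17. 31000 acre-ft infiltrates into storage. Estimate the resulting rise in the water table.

Δh ≈ 10.2 m

A = 2200 ha = 2.2 × 10^7 m²
ΔV = 31000 acre-ft = 3.824 × 10^7 m³
Δh = ΔV / (Sy × A) = 3.824 × 10^7 m³ / (0.17 × 2.2 × 10^7 m²) = 10.22 m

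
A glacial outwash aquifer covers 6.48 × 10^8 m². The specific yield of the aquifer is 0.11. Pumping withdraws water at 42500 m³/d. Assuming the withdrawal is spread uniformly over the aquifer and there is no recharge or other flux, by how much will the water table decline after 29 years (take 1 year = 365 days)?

Δh ≈ 6.31 m

t = 29 years = 10580 d
ΔV = Q × t = 42500 m³/d × 10580 d = 4.499 × 10^8 m³
Δh = ΔV / (Sy × A) = 4.499 × 10^8 / (0.11 × 6.48 × 10^8) = 6.311 m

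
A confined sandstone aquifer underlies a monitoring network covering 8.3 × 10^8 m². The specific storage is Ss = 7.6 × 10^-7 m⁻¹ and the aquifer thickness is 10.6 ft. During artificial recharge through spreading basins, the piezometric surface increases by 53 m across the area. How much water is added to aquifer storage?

b = 10.6 ft = 3.231 m
S = Ss × b = 7.6 × 10^-7 m⁻¹ × 3.231 m = 2.455 × 10^-6
ΔV = S × A × Δh = 2.455 × 10^-6 × 8.3 × 10^8 m² × 53 m = 1.08 × 10^5 m³

ΔV ≈ 1.08 × 10^5 m³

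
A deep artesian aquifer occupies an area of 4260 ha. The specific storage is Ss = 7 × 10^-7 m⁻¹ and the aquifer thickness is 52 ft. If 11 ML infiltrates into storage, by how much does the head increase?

b = 52 ft = 15.85 m
S = Ss × b = 7 × 10^-7 m⁻¹ × 15.85 m = 1.109 × 10^-5
A = 4260 ha = 4.26 × 10^7 m²
ΔV = 11 ML = 11000 m³
Δh = ΔV / (S × A) = 11000 m³ / (1.109 × 10^-5 × 4.26 × 10^7 m²) = 23.27 m

Δh ≈ 23.3 m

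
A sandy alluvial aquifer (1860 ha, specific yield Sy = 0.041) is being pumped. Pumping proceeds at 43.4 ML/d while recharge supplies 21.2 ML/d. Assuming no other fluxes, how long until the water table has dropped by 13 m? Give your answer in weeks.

t ≈ 63.8 weeks

A = 1860 ha = 1.86 × 10^7 m²
ΔV = Sy × A × Δh = 0.041 × 1.86 × 10^7 × 13 = 9.914 × 10^6 m³
Net withdrawal = 43.4 − 21.2 = 22.2 ML/d = 22200 m³/d
t = ΔV / Q = 9.914 × 10^6 m³ / 22200 m³/d = 446.6 d
t = 446.6 d ≈ 63.8 weeks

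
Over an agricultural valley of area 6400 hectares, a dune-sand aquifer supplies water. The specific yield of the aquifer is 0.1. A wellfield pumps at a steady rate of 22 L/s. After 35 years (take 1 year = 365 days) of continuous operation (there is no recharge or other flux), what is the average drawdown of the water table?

Δh ≈ 3.79 m

A = 6400 hectares = 6.4 × 10^7 m²
Q = 22 L/s = 1901 m³/d
t = 35 years = 12780 d
ΔV = Q × t = 1901 m³/d × 12780 d = 2.428 × 10^7 m³
Δh = ΔV / (Sy × A) = 2.428 × 10^7 / (0.1 × 6.4 × 10^7) = 3.794 m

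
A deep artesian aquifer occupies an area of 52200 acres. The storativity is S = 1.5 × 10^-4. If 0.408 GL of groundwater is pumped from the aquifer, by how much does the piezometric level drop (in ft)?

Δh ≈ 42.2 ft

A = 52200 acres = 2.112 × 10^8 m²
ΔV = 0.408 GL = 4.08 × 10^5 m³
Δh = ΔV / (S × A) = 4.08 × 10^5 m³ / (1.5 × 10^-4 × 2.112 × 10^8 m²) = 12.88 m
Δh = 12.88 m = 42.24 ft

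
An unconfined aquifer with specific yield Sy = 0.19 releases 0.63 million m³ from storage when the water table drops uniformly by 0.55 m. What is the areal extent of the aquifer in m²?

A ≈ 6.03 × 10^6 m²

ΔV = 0.63 million m³ = 6.3 × 10^5 m³
A = ΔV / (Sy × Δh) = 6.3 × 10^5 / (0.19 × 0.55) = 6.029 × 10^6 m²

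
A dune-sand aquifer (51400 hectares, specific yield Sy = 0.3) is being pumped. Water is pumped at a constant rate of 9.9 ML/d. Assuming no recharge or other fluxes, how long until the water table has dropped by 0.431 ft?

t ≈ 2050 days

A = 51400 hectares = 5.14 × 10^8 m²
Δh = 0.431 ft = 0.1314 m
ΔV = Sy × A × Δh = 0.3 × 5.14 × 10^8 × 0.1314 = 2.026 × 10^7 m³
Q = 9.9 ML/d = 9900 m³/d
t = ΔV / Q = 2.026 × 10^7 m³ / 9900 m³/d = 2046 d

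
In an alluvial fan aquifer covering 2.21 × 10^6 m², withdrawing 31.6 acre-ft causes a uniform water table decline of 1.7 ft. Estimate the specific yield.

Δh = 1.7 ft = 0.5182 m
ΔV = 31.6 acre-ft = 38980 m³
Sy = ΔV / (A × Δh) = 38980 m³ / (2.21 × 10^6 m² × 0.5182 m) = 0.03404

Sy ≈ 0.034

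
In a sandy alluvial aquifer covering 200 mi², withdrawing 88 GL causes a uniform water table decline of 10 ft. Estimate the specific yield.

Sy ≈ 0.056

A = 200 mi² = 5.18 × 10^8 m²
Δh = 10 ft = 3.048 m
ΔV = 88 GL = 8.8 × 10^7 m³
Sy = ΔV / (A × Δh) = 8.8 × 10^7 m³ / (5.18 × 10^8 m² × 3.048 m) = 0.05574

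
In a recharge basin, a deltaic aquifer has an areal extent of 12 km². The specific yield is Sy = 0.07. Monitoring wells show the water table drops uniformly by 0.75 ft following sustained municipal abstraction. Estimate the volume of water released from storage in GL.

A = 12 km² = 1.2 × 10^7 m²
Δh = 0.75 ft = 0.2286 m
ΔV = Sy × A × Δh = 0.07 × 1.2 × 10^7 m² × 0.2286 m = 1.92 × 10^5 m³
ΔV = 1.92 × 10^5 m³ = 0.192 GL

ΔV ≈ 0.192 GL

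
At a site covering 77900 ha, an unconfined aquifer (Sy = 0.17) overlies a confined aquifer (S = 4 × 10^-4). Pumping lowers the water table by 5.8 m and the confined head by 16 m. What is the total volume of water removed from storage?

A = 77900 ha = 7.79 × 10^8 m²
Unconfined: ΔV_u = Sy × A × Δh_u = 0.17 × 7.79 × 10^8 × 5.8 = 7.681 × 10^8 m³
Confined: ΔV_c = S × A × Δh_c = 4 × 10^-4 × 7.79 × 10^8 × 16 = 4.986 × 10^6 m³
Total ΔV = 7.681 × 10^8 + 4.986 × 10^6 = 7.731 × 10^8 m³

ΔV ≈ 7.73 × 10^8 m³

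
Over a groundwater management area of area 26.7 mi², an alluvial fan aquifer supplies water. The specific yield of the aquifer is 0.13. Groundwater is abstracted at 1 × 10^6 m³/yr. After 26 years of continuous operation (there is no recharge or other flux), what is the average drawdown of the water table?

Δh ≈ 2.89 m

A = 26.7 mi² = 6.915 × 10^7 m²
Q = 1 × 10^6 m³/yr = 2740 m³/d
t = 26 years = 9490 d
ΔV = Q × t = 2740 m³/d × 9490 d = 2.6 × 10^7 m³
Δh = ΔV / (Sy × A) = 2.6 × 10^7 / (0.13 × 6.915 × 10^7) = 2.892 m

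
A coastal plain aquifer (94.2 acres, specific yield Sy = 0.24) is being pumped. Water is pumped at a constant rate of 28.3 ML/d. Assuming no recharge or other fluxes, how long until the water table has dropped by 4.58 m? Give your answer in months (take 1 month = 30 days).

A = 94.2 acres = 3.812 × 10^5 m²
ΔV = Sy × A × Δh = 0.24 × 3.812 × 10^5 × 4.58 = 4.19 × 10^5 m³
Q = 28.3 ML/d = 28300 m³/d
t = ΔV / Q = 4.19 × 10^5 m³ / 28300 m³/d = 14.81 d
t = 14.81 d ≈ 0.4936 months

t ≈ 0.494 months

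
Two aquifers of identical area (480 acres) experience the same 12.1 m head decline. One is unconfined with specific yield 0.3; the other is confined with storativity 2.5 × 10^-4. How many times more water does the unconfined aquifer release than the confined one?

A = 480 acres = 1.942 × 10^6 m²
Unconfined: ΔV_u = Sy × A × Δh = 0.3 × 1.942 × 10^6 × 12.1 = 7.051 × 10^6 m³
Confined: ΔV_c = S × A × Δh = 2.5 × 10^-4 × 1.942 × 10^6 × 12.1 = 5876 m³
Ratio = ΔV_u / ΔV_c = Sy / S = 0.3 / 2.5 × 10^-4 = 1200

ΔV_u / ΔV_c ≈ 1200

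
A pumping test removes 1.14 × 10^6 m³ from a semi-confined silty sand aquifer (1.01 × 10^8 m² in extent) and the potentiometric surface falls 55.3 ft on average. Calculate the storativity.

Δh = 55.3 ft = 16.86 m
S = ΔV / (A × Δh) = 1.14 × 10^6 m³ / (1.01 × 10^8 m² × 16.86 m) = 6.696 × 10^-4

S ≈ 6.7 × 10^-4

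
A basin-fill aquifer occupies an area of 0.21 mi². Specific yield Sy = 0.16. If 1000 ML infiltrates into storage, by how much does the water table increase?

A = 0.21 mi² = 5.439 × 10^5 m²
ΔV = 1000 ML = 1 × 10^6 m³
Δh = ΔV / (Sy × A) = 1 × 10^6 m³ / (0.16 × 5.439 × 10^5 m²) = 11.49 m

Δh ≈ 11.5 m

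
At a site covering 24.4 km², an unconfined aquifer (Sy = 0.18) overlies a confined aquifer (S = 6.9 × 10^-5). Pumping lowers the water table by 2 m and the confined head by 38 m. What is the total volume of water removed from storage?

A = 24.4 km² = 2.44 × 10^7 m²
Unconfined: ΔV_u = Sy × A × Δh_u = 0.18 × 2.44 × 10^7 × 2 = 8.784 × 10^6 m³
Confined: ΔV_c = S × A × Δh_c = 6.9 × 10^-5 × 2.44 × 10^7 × 38 = 63980 m³
Total ΔV = 8.784 × 10^6 + 63980 = 8.848 × 10^6 m³

ΔV ≈ 8.85 × 10^6 m³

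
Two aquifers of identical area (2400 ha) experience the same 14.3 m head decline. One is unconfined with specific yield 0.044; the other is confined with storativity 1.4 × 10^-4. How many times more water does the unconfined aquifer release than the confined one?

A = 2400 ha = 2.4 × 10^7 m²
Unconfined: ΔV_u = Sy × A × Δh = 0.044 × 2.4 × 10^7 × 14.3 = 1.51 × 10^7 m³
Confined: ΔV_c = S × A × Δh = 1.4 × 10^-4 × 2.4 × 10^7 × 14.3 = 48050 m³
Ratio = ΔV_u / ΔV_c = Sy / S = 0.044 / 1.4 × 10^-4 = 314.3

ΔV_u / ΔV_c ≈ 314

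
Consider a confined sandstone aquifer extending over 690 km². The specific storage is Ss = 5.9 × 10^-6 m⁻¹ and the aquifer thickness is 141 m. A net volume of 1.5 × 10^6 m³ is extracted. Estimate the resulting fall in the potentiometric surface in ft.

S = Ss × b = 5.9 × 10^-6 m⁻¹ × 141 m = 8.319 × 10^-4
A = 690 km² = 6.9 × 10^8 m²
Δh = ΔV / (S × A) = 1.5 × 10^6 m³ / (8.319 × 10^-4 × 6.9 × 10^8 m²) = 2.613 m
Δh = 2.613 m = 8.573 ft

Δh ≈ 8.57 ft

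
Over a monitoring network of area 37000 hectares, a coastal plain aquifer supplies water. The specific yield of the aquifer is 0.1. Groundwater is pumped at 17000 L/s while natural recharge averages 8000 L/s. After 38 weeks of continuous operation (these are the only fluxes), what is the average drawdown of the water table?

Δh ≈ 5.59 m

A = 37000 hectares = 3.7 × 10^8 m²
Net abstraction = 17000 − 8000 = 9000 L/s
Q_net = 9000 L/s = 7.776 × 10^5 m³/d
t = 38 weeks = 266 d
ΔV = Q × t = 7.776 × 10^5 m³/d × 266 d = 2.068 × 10^8 m³
Δh = ΔV / (Sy × A) = 2.068 × 10^8 / (0.1 × 3.7 × 10^8) = 5.59 m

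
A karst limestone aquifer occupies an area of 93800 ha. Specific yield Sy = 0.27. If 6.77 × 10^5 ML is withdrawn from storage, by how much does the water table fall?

Δh ≈ 2.67 m

A = 93800 ha = 9.38 × 10^8 m²
ΔV = 6.77 × 10^5 ML = 6.77 × 10^8 m³
Δh = ΔV / (Sy × A) = 6.77 × 10^8 m³ / (0.27 × 9.38 × 10^8 m²) = 2.673 m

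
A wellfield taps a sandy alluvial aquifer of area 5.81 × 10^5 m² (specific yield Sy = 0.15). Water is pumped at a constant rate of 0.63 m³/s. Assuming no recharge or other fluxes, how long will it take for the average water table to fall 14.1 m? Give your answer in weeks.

ΔV = Sy × A × Δh = 0.15 × 5.81 × 10^5 × 14.1 = 1.229 × 10^6 m³
Q = 0.63 m³/s = 54430 m³/d
t = ΔV / Q = 1.229 × 10^6 m³ / 54430 m³/d = 22.58 d
t = 22.58 d ≈ 3.225 weeks

t ≈ 3.23 weeks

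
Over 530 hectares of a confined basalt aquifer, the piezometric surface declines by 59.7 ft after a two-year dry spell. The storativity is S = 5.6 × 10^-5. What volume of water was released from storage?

ΔV ≈ 5400 m³

A = 530 hectares = 5.3 × 10^6 m²
Δh = 59.7 ft = 18.2 m
ΔV = S × A × Δh = 5.6 × 10^-5 × 5.3 × 10^6 m² × 18.2 m = 5401 m³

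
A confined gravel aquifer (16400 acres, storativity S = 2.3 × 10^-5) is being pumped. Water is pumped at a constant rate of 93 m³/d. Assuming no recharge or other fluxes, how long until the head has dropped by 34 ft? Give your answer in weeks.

t ≈ 24.3 weeks

A = 16400 acres = 6.637 × 10^7 m²
Δh = 34 ft = 10.36 m
ΔV = S × A × Δh = 2.3 × 10^-5 × 6.637 × 10^7 × 10.36 = 15820 m³
t = ΔV / Q = 15820 m³ / 93 m³/d = 170.1 d
t = 170.1 d ≈ 24.3 weeks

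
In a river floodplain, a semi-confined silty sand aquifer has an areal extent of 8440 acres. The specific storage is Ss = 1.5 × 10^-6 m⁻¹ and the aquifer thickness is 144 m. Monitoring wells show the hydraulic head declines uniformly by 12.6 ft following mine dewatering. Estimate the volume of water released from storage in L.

S = Ss × b = 1.5 × 10^-6 m⁻¹ × 144 m = 2.16 × 10^-4
A = 8440 acres = 3.416 × 10^7 m²
Δh = 12.6 ft = 3.84 m
ΔV = S × A × Δh = 2.16 × 10^-4 × 3.416 × 10^7 m² × 3.84 m = 28330 m³
ΔV = 28330 m³ = 2.833 × 10^7 L

ΔV ≈ 2.83 × 10^7 L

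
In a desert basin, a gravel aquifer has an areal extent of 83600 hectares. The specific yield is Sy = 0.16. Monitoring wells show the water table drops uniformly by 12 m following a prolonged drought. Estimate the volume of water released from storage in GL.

ΔV ≈ 1610 GL

A = 83600 hectares = 8.36 × 10^8 m²
ΔV = Sy × A × Δh = 0.16 × 8.36 × 10^8 m² × 12 m = 1.605 × 10^9 m³
ΔV = 1.605 × 10^9 m³ = 1605 GL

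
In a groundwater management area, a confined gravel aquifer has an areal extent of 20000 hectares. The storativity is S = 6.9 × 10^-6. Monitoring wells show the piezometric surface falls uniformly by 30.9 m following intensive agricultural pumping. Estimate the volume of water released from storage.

A = 20000 hectares = 2 × 10^8 m²
ΔV = S × A × Δh = 6.9 × 10^-6 × 2 × 10^8 m² × 30.9 m = 42640 m³

ΔV ≈ 42600 m³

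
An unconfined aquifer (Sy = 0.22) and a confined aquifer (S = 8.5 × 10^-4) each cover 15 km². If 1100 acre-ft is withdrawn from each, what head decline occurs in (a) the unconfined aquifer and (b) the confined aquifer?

Δh_u ≈ 0.411 m; Δh_c ≈ 106 m

A = 15 km² = 1.5 × 10^7 m²
ΔV = 1100 acre-ft = 1.357 × 10^6 m³
Unconfined: Δh_u = ΔV/(Sy·A) = 1.357 × 10^6/(0.22 × 1.5 × 10^7) = 0.4112 m
Confined: Δh_c = ΔV/(S·A) = 1.357 × 10^6/(8.5 × 10^-4 × 1.5 × 10^7) = 106.4 m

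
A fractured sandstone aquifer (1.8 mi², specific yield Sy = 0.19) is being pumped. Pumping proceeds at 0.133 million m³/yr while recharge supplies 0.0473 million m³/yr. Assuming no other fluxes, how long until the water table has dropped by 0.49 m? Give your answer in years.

A = 1.8 mi² = 4.662 × 10^6 m²
ΔV = Sy × A × Δh = 0.19 × 4.662 × 10^6 × 0.49 = 4.34 × 10^5 m³
Net withdrawal = 0.133 − 0.0473 = 0.0857 million m³/yr = 234.8 m³/d
t = ΔV / Q = 4.34 × 10^5 m³ / 234.8 m³/d = 1849 d
t = 1849 d ≈ 5.065 years

t ≈ 5.06 years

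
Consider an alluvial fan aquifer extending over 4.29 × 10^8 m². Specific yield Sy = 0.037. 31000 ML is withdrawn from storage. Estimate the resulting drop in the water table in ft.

Δh ≈ 6.41 ft

ΔV = 31000 ML = 3.1 × 10^7 m³
Δh = ΔV / (Sy × A) = 3.1 × 10^7 m³ / (0.037 × 4.29 × 10^8 m²) = 1.953 m
Δh = 1.953 m = 6.407 ft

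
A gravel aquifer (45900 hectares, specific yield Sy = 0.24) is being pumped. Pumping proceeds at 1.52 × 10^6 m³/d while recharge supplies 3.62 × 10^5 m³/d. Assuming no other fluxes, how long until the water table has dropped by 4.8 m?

A = 45900 hectares = 4.59 × 10^8 m²
ΔV = Sy × A × Δh = 0.24 × 4.59 × 10^8 × 4.8 = 5.288 × 10^8 m³
Net withdrawal = 1.52 × 10^6 − 3.62 × 10^5 = 1.158 × 10^6 m³/d
t = ΔV / Q = 5.288 × 10^8 m³ / 1.158 × 10^6 m³/d = 456.6 d

t ≈ 457 days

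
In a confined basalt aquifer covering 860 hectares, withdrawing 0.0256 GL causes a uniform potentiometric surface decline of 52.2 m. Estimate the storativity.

S ≈ 5.7 × 10^-5

A = 860 hectares = 8.6 × 10^6 m²
ΔV = 0.0256 GL = 25600 m³
S = ΔV / (A × Δh) = 25600 m³ / (8.6 × 10^6 m² × 52.2 m) = 5.703 × 10^-5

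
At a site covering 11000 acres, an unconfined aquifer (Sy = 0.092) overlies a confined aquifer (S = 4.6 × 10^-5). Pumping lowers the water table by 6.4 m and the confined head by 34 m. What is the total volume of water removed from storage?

ΔV ≈ 2.63 × 10^7 m³

A = 11000 acres = 4.452 × 10^7 m²
Unconfined: ΔV_u = Sy × A × Δh_u = 0.092 × 4.452 × 10^7 × 6.4 = 2.621 × 10^7 m³
Confined: ΔV_c = S × A × Δh_c = 4.6 × 10^-5 × 4.452 × 10^7 × 34 = 69620 m³
Total ΔV = 2.621 × 10^7 + 69620 = 2.628 × 10^7 m³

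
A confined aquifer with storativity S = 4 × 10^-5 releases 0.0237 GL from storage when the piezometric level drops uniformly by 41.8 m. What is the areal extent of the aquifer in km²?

ΔV = 0.0237 GL = 23700 m³
A = ΔV / (S × Δh) = 23700 / (4 × 10^-5 × 41.8) = 1.417 × 10^7 m²
A = 1.417 × 10^7 m² = 14.17 km²

A ≈ 14.2 km²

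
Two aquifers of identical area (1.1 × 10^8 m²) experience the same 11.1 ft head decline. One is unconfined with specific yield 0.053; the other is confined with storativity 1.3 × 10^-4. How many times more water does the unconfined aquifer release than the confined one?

ΔV_u / ΔV_c ≈ 408

Δh = 11.1 ft = 3.383 m
Unconfined: ΔV_u = Sy × A × Δh = 0.053 × 1.1 × 10^8 × 3.383 = 1.972 × 10^7 m³
Confined: ΔV_c = S × A × Δh = 1.3 × 10^-4 × 1.1 × 10^8 × 3.383 = 48380 m³
Ratio = ΔV_u / ΔV_c = Sy / S = 0.053 / 1.3 × 10^-4 = 407.7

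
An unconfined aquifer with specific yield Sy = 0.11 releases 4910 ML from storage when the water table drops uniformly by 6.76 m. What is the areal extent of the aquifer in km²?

ΔV = 4910 ML = 4.91 × 10^6 m³
A = ΔV / (Sy × Δh) = 4.91 × 10^6 / (0.11 × 6.76) = 6.603 × 10^6 m²
A = 6.603 × 10^6 m² = 6.603 km²

A ≈ 6.6 km²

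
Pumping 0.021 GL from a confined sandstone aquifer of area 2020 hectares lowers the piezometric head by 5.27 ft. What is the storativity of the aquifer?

S ≈ 6.5 × 10^-4

A = 2020 hectares = 2.02 × 10^7 m²
Δh = 5.27 ft = 1.606 m
ΔV = 0.021 GL = 21000 m³
S = ΔV / (A × Δh) = 21000 m³ / (2.02 × 10^7 m² × 1.606 m) = 6.472 × 10^-4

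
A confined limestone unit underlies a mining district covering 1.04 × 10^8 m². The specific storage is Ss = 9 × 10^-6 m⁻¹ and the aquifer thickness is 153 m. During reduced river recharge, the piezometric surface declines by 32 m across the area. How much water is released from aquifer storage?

ΔV ≈ 4.58 × 10^6 m³

S = Ss × b = 9 × 10^-6 m⁻¹ × 153 m = 1.377 × 10^-3
ΔV = S × A × Δh = 0.001377 × 1.04 × 10^8 m² × 32 m = 4.583 × 10^6 m³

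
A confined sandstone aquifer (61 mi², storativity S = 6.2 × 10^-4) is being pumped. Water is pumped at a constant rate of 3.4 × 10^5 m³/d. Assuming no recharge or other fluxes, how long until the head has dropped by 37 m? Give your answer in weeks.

A = 61 mi² = 1.58 × 10^8 m²
ΔV = S × A × Δh = 6.2 × 10^-4 × 1.58 × 10^8 × 37 = 3.624 × 10^6 m³
t = ΔV / Q = 3.624 × 10^6 m³ / 3.4 × 10^5 m³/d = 10.66 d
t = 10.66 d ≈ 1.523 weeks

t ≈ 1.52 weeks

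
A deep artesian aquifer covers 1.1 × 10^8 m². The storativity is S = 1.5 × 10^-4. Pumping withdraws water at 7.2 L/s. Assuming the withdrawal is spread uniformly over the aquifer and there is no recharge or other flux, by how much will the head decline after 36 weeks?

Q = 7.2 L/s = 622.1 m³/d
t = 36 weeks = 252 d
ΔV = Q × t = 622.1 m³/d × 252 d = 1.568 × 10^5 m³
Δh = ΔV / (S × A) = 1.568 × 10^5 / (1.5 × 10^-4 × 1.1 × 10^8) = 9.501 m

Δh ≈ 9.5 m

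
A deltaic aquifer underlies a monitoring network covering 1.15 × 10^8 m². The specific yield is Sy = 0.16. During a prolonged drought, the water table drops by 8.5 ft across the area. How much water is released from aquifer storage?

ΔV ≈ 4.77 × 10^7 m³

Δh = 8.5 ft = 2.591 m
ΔV = Sy × A × Δh = 0.16 × 1.15 × 10^8 m² × 2.591 m = 4.767 × 10^7 m³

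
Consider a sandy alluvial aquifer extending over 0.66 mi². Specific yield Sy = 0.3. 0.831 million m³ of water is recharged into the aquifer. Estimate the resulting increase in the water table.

A = 0.66 mi² = 1.709 × 10^6 m²
ΔV = 0.831 million m³ = 8.31 × 10^5 m³
Δh = ΔV / (Sy × A) = 8.31 × 10^5 m³ / (0.3 × 1.709 × 10^6 m²) = 1.62 m

Δh ≈ 1.62 m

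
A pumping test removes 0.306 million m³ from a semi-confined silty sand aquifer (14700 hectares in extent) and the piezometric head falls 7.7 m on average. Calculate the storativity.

S ≈ 2.7 × 10^-4

A = 14700 hectares = 1.47 × 10^8 m²
ΔV = 0.306 million m³ = 3.06 × 10^5 m³
S = ΔV / (A × Δh) = 3.06 × 10^5 m³ / (1.47 × 10^8 m² × 7.7 m) = 2.703 × 10^-4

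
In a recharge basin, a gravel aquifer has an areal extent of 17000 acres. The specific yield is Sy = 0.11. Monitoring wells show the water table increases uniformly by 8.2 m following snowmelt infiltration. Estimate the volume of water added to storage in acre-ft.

ΔV ≈ 50300 acre-ft

A = 17000 acres = 6.88 × 10^7 m²
ΔV = Sy × A × Δh = 0.11 × 6.88 × 10^7 m² × 8.2 m = 6.205 × 10^7 m³
ΔV = 6.205 × 10^7 m³ = 50310 acre-ft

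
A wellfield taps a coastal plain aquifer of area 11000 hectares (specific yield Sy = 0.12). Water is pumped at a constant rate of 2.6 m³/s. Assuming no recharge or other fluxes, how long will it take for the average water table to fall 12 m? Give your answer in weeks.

A = 11000 hectares = 1.1 × 10^8 m²
ΔV = Sy × A × Δh = 0.12 × 1.1 × 10^8 × 12 = 1.584 × 10^8 m³
Q = 2.6 m³/s = 2.246 × 10^5 m³/d
t = ΔV / Q = 1.584 × 10^8 m³ / 2.246 × 10^5 m³/d = 705.1 d
t = 705.1 d ≈ 100.7 weeks

t ≈ 101 weeks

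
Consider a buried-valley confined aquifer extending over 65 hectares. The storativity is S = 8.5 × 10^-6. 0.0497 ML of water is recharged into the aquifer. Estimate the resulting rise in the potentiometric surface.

A = 65 hectares = 6.5 × 10^5 m²
ΔV = 0.0497 ML = 49.7 m³
Δh = ΔV / (S × A) = 49.7 m³ / (8.5 × 10^-6 × 6.5 × 10^5 m²) = 8.995 m

Δh ≈ 9 m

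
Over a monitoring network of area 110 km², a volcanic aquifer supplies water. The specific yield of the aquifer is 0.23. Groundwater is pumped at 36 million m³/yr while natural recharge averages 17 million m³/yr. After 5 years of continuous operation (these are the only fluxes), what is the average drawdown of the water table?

A = 110 km² = 1.1 × 10^8 m²
Net abstraction = 36 − 17 = 19 million m³/yr
Q_net = 19 million m³/yr = 52050 m³/d
t = 5 years = 1825 d
ΔV = Q × t = 52050 m³/d × 1825 d = 9.5 × 10^7 m³
Δh = ΔV / (Sy × A) = 9.5 × 10^7 / (0.23 × 1.1 × 10^8) = 3.755 m

Δh ≈ 3.75 m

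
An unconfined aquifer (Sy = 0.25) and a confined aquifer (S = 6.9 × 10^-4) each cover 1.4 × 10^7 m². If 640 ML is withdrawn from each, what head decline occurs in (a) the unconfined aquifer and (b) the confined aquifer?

ΔV = 640 ML = 6.4 × 10^5 m³
Unconfined: Δh_u = ΔV/(Sy·A) = 6.4 × 10^5/(0.25 × 1.4 × 10^7) = 0.1829 m
Confined: Δh_c = ΔV/(S·A) = 6.4 × 10^5/(6.9 × 10^-4 × 1.4 × 10^7) = 66.25 m

Δh_u ≈ 0.183 m; Δh_c ≈ 66.3 m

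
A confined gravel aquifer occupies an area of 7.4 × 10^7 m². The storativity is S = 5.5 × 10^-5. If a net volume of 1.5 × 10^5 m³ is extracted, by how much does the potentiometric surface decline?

Δh = ΔV / (S × A) = 1.5 × 10^5 m³ / (5.5 × 10^-5 × 7.4 × 10^7 m²) = 36.86 m

Δh ≈ 36.9 m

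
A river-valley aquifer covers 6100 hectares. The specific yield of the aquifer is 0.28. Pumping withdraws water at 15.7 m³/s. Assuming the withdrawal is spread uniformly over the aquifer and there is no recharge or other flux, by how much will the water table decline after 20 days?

A = 6100 hectares = 6.1 × 10^7 m²
Q = 15.7 m³/s = 1.356 × 10^6 m³/d
ΔV = Q × t = 1.356 × 10^6 m³/d × 20 d = 2.713 × 10^7 m³
Δh = ΔV / (Sy × A) = 2.713 × 10^7 / (0.28 × 6.1 × 10^7) = 1.588 m

Δh ≈ 1.59 m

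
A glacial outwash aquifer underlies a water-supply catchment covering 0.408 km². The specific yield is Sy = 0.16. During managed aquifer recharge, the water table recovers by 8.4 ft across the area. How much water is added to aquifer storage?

ΔV ≈ 1.67 × 10^5 m³

A = 0.408 km² = 4.08 × 10^5 m²
Δh = 8.4 ft = 2.56 m
ΔV = Sy × A × Δh = 0.16 × 4.08 × 10^5 m² × 2.56 m = 1.671 × 10^5 m³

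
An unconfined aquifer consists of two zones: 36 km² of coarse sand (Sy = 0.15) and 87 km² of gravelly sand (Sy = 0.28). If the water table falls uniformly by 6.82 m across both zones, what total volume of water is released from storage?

A₁ = 36 km² = 3.6 × 10^7 m²; A₂ = 87 km² = 8.7 × 10^7 m²
ΔV₁ = 0.15 × 3.6 × 10^7 × 6.82 = 3.683 × 10^7 m³
ΔV₂ = 0.28 × 8.7 × 10^7 × 6.82 = 1.661 × 10^8 m³
ΔV = ΔV₁ + ΔV₂ = 2.03 × 10^8 m³

ΔV ≈ 2.03 × 10^8 m³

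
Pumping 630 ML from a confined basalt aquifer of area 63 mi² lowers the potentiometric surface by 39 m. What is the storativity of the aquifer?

S ≈ 9.9 × 10^-5

A = 63 mi² = 1.632 × 10^8 m²
ΔV = 630 ML = 6.3 × 10^5 m³
S = ΔV / (A × Δh) = 6.3 × 10^5 m³ / (1.632 × 10^8 m² × 39 m) = 9.9 × 10^-5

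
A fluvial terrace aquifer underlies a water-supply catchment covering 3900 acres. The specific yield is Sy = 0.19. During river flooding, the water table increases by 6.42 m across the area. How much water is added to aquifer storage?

A = 3900 acres = 1.578 × 10^7 m²
ΔV = Sy × A × Δh = 0.19 × 1.578 × 10^7 m² × 6.42 m = 1.925 × 10^7 m³

ΔV ≈ 1.93 × 10^7 m³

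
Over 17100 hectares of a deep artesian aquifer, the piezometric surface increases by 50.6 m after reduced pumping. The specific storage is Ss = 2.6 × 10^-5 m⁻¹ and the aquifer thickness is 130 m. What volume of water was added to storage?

ΔV ≈ 2.92 × 10^7 m³

S = Ss × b = 2.6 × 10^-5 m⁻¹ × 130 m = 3.38 × 10^-3
A = 17100 hectares = 1.71 × 10^8 m²
ΔV = S × A × Δh = 0.00338 × 1.71 × 10^8 m² × 50.6 m = 2.925 × 10^7 m³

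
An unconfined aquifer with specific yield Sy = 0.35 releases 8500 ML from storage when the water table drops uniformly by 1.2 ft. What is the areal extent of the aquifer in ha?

A ≈ 6640 ha

Δh = 1.2 ft = 0.3658 m
ΔV = 8500 ML = 8.5 × 10^6 m³
A = ΔV / (Sy × Δh) = 8.5 × 10^6 / (0.35 × 0.3658) = 6.64 × 10^7 m²
A = 6.64 × 10^7 m² = 6640 ha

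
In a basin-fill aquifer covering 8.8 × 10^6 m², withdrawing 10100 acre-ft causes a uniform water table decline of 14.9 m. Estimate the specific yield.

Sy ≈ 0.095

ΔV = 10100 acre-ft = 1.246 × 10^7 m³
Sy = ΔV / (A × Δh) = 1.246 × 10^7 m³ / (8.8 × 10^6 m² × 14.9 m) = 0.09501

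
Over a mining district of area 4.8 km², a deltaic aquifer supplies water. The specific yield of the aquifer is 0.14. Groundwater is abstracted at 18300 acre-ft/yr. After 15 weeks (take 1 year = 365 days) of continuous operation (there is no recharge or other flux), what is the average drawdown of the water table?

Δh ≈ 9.66 m

A = 4.8 km² = 4.8 × 10^6 m²
Q = 18300 acre-ft/yr = 61840 m³/d
t = 15 weeks = 105 d
ΔV = Q × t = 61840 m³/d × 105 d = 6.494 × 10^6 m³
Δh = ΔV / (Sy × A) = 6.494 × 10^6 / (0.14 × 4.8 × 10^6) = 9.663 m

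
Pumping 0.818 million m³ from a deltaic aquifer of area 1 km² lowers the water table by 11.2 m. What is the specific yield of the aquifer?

A = 1 km² = 1 × 10^6 m²
ΔV = 0.818 million m³ = 8.18 × 10^5 m³
Sy = ΔV / (A × Δh) = 8.18 × 10^5 m³ / (1 × 10^6 m² × 11.2 m) = 0.07304

Sy ≈ 0.073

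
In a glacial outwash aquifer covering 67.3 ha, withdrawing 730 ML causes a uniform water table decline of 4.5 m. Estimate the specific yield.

Sy ≈ 0.24

A = 67.3 ha = 6.73 × 10^5 m²
ΔV = 730 ML = 7.3 × 10^5 m³
Sy = ΔV / (A × Δh) = 7.3 × 10^5 m³ / (6.73 × 10^5 m² × 4.5 m) = 0.241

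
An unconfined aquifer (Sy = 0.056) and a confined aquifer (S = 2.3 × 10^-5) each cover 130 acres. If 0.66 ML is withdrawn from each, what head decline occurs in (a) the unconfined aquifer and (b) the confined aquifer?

A = 130 acres = 5.261 × 10^5 m²
ΔV = 0.66 ML = 660 m³
Unconfined: Δh_u = ΔV/(Sy·A) = 660/(0.056 × 5.261 × 10^5) = 0.0224 m
Confined: Δh_c = ΔV/(S·A) = 660/(2.3 × 10^-5 × 5.261 × 10^5) = 54.55 m

Δh_u ≈ 0.0224 m; Δh_c ≈ 54.5 m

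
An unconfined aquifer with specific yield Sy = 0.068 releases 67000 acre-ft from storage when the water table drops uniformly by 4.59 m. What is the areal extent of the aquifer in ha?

A ≈ 26500 ha

ΔV = 67000 acre-ft = 8.264 × 10^7 m³
A = ΔV / (Sy × Δh) = 8.264 × 10^7 / (0.068 × 4.59) = 2.648 × 10^8 m²
A = 2.648 × 10^8 m² = 26480 ha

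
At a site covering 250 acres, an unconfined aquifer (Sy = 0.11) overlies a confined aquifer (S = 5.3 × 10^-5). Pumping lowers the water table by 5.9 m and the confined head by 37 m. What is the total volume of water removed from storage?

ΔV ≈ 6.59 × 10^5 m³

A = 250 acres = 1.012 × 10^6 m²
Unconfined: ΔV_u = Sy × A × Δh_u = 0.11 × 1.012 × 10^6 × 5.9 = 6.566 × 10^5 m³
Confined: ΔV_c = S × A × Δh_c = 5.3 × 10^-5 × 1.012 × 10^6 × 37 = 1984 m³
Total ΔV = 6.566 × 10^5 + 1984 = 6.586 × 10^5 m³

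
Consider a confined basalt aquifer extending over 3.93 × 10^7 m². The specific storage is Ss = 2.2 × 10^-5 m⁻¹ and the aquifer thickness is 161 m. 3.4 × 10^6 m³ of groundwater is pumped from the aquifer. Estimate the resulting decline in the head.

S = Ss × b = 2.2 × 10^-5 m⁻¹ × 161 m = 3.542 × 10^-3
Δh = ΔV / (S × A) = 3.4 × 10^6 m³ / (0.003542 × 3.93 × 10^7 m²) = 24.43 m

Δh ≈ 24.4 m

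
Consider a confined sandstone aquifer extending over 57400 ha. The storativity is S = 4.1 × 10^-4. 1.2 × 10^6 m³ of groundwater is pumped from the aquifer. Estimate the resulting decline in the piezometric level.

Δh ≈ 5.1 m

A = 57400 ha = 5.74 × 10^8 m²
Δh = ΔV / (S × A) = 1.2 × 10^6 m³ / (4.1 × 10^-4 × 5.74 × 10^8 m²) = 5.099 m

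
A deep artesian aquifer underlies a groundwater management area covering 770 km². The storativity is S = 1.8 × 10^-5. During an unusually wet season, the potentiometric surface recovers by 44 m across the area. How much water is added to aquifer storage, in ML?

A = 770 km² = 7.7 × 10^8 m²
ΔV = S × A × Δh = 1.8 × 10^-5 × 7.7 × 10^8 m² × 44 m = 6.098 × 10^5 m³
ΔV = 6.098 × 10^5 m³ = 609.8 ML

ΔV ≈ 610 ML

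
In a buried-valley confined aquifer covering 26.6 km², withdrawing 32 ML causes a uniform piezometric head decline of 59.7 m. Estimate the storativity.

S ≈ 2 × 10^-5

A = 26.6 km² = 2.66 × 10^7 m²
ΔV = 32 ML = 32000 m³
S = ΔV / (A × Δh) = 32000 m³ / (2.66 × 10^7 m² × 59.7 m) = 2.015 × 10^-5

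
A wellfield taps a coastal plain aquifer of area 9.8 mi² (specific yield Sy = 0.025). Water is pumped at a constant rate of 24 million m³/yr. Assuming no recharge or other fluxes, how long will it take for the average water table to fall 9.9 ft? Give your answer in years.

t ≈ 0.0798 years

A = 9.8 mi² = 2.538 × 10^7 m²
Δh = 9.9 ft = 3.018 m
ΔV = Sy × A × Δh = 0.025 × 2.538 × 10^7 × 3.018 = 1.915 × 10^6 m³
Q = 24 million m³/yr = 65750 m³/d
t = ΔV / Q = 1.915 × 10^6 m³ / 65750 m³/d = 29.12 d
t = 29.12 d ≈ 0.07978 years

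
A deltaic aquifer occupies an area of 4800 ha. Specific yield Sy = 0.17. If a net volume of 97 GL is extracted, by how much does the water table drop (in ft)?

Δh ≈ 39 ft

A = 4800 ha = 4.8 × 10^7 m²
ΔV = 97 GL = 9.7 × 10^7 m³
Δh = ΔV / (Sy × A) = 9.7 × 10^7 m³ / (0.17 × 4.8 × 10^7 m²) = 11.89 m
Δh = 11.89 m = 39 ft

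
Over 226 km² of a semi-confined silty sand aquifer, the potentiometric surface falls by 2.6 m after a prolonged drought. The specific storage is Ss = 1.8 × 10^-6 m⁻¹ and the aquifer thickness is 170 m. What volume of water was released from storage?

S = Ss × b = 1.8 × 10^-6 m⁻¹ × 170 m = 3.06 × 10^-4
A = 226 km² = 2.26 × 10^8 m²
ΔV = S × A × Δh = 3.06 × 10^-4 × 2.26 × 10^8 m² × 2.6 m = 1.798 × 10^5 m³

ΔV ≈ 1.8 × 10^5 m³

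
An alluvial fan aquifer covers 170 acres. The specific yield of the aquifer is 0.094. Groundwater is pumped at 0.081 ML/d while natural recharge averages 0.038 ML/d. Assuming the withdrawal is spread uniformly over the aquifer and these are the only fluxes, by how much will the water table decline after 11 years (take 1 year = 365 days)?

Δh ≈ 2.67 m

A = 170 acres = 6.88 × 10^5 m²
Net abstraction = 0.081 − 0.038 = 0.043 ML/d
Q_net = 0.043 ML/d = 43 m³/d
t = 11 years = 4015 d
ΔV = Q × t = 43 m³/d × 4015 d = 1.726 × 10^5 m³
Δh = ΔV / (Sy × A) = 1.726 × 10^5 / (0.094 × 6.88 × 10^5) = 2.67 m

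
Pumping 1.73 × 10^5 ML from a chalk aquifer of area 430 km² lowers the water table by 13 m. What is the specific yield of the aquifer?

A = 430 km² = 4.3 × 10^8 m²
ΔV = 1.73 × 10^5 ML = 1.73 × 10^8 m³
Sy = ΔV / (A × Δh) = 1.73 × 10^8 m³ / (4.3 × 10^8 m² × 13 m) = 0.03095

Sy ≈ 0.031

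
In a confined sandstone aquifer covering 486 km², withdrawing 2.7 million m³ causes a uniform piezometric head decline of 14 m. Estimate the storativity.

A = 486 km² = 4.86 × 10^8 m²
ΔV = 2.7 million m³ = 2.7 × 10^6 m³
S = ΔV / (A × Δh) = 2.7 × 10^6 m³ / (4.86 × 10^8 m² × 14 m) = 3.968 × 10^-4

S ≈ 4 × 10^-4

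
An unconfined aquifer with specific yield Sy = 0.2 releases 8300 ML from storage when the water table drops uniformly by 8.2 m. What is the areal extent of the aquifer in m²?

A ≈ 5.06 × 10^6 m²

ΔV = 8300 ML = 8.3 × 10^6 m³
A = ΔV / (Sy × Δh) = 8.3 × 10^6 / (0.2 × 8.2) = 5.061 × 10^6 m²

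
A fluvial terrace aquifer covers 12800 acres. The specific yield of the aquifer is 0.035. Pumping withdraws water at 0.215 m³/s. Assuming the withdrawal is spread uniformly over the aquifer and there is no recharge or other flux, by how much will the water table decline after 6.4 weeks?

Δh ≈ 0.459 m

A = 12800 acres = 5.18 × 10^7 m²
Q = 0.215 m³/s = 18580 m³/d
t = 6.4 weeks = 44.8 d
ΔV = Q × t = 18580 m³/d × 44.8 d = 8.322 × 10^5 m³
Δh = ΔV / (Sy × A) = 8.322 × 10^5 / (0.035 × 5.18 × 10^7) = 0.459 m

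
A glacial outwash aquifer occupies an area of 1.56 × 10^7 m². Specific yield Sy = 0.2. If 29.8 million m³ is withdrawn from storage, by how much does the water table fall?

Δh ≈ 9.55 m

ΔV = 29.8 million m³ = 2.98 × 10^7 m³
Δh = ΔV / (Sy × A) = 2.98 × 10^7 m³ / (0.2 × 1.56 × 10^7 m²) = 9.551 m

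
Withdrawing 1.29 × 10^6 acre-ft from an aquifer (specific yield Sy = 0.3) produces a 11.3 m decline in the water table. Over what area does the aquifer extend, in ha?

ΔV = 1.29 × 10^6 acre-ft = 1.591 × 10^9 m³
A = ΔV / (Sy × Δh) = 1.591 × 10^9 / (0.3 × 11.3) = 4.694 × 10^8 m²
A = 4.694 × 10^8 m² = 46940 ha

A ≈ 46900 ha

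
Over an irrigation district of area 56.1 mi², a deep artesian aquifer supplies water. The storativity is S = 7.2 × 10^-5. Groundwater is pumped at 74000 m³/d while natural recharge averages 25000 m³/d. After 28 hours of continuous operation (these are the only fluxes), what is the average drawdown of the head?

A = 56.1 mi² = 1.453 × 10^8 m²
Net abstraction = 74000 − 25000 = 49000 m³/d
t = 28 hours = 1.167 d
ΔV = Q × t = 49000 m³/d × 1.167 d = 57170 m³
Δh = ΔV / (S × A) = 57170 / (7.2 × 10^-5 × 1.453 × 10^8) = 5.464 m

Δh ≈ 5.46 m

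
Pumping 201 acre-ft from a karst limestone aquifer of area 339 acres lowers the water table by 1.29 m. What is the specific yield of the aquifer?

Sy ≈ 0.14

A = 339 acres = 1.372 × 10^6 m²
ΔV = 201 acre-ft = 2.479 × 10^5 m³
Sy = ΔV / (A × Δh) = 2.479 × 10^5 m³ / (1.372 × 10^6 m² × 1.29 m) = 0.1401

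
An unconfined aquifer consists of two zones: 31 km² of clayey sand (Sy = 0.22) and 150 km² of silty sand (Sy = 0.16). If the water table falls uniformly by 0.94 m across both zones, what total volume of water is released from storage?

ΔV ≈ 2.9 × 10^7 m³

A₁ = 31 km² = 3.1 × 10^7 m²; A₂ = 150 km² = 1.5 × 10^8 m²
ΔV₁ = 0.22 × 3.1 × 10^7 × 0.94 = 6.411 × 10^6 m³
ΔV₂ = 0.16 × 1.5 × 10^8 × 0.94 = 2.256 × 10^7 m³
ΔV = ΔV₁ + ΔV₂ = 2.897 × 10^7 m³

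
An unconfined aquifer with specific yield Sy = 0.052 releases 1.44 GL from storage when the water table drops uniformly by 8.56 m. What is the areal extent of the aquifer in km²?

ΔV = 1.44 GL = 1.44 × 10^6 m³
A = ΔV / (Sy × Δh) = 1.44 × 10^6 / (0.052 × 8.56) = 3.235 × 10^6 m²
A = 3.235 × 10^6 m² = 3.235 km²

A ≈ 3.24 km²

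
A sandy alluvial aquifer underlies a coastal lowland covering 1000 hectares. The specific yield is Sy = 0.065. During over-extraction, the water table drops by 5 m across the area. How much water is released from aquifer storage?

A = 1000 hectares = 1 × 10^7 m²
ΔV = Sy × A × Δh = 0.065 × 1 × 10^7 m² × 5 m = 3.25 × 10^6 m³

ΔV ≈ 3.25 × 10^6 m³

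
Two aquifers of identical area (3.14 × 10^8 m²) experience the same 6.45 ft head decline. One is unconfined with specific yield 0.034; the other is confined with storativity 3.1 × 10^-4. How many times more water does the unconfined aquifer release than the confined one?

Δh = 6.45 ft = 1.966 m
Unconfined: ΔV_u = Sy × A × Δh = 0.034 × 3.14 × 10^8 × 1.966 = 2.099 × 10^7 m³
Confined: ΔV_c = S × A × Δh = 3.1 × 10^-4 × 3.14 × 10^8 × 1.966 = 1.914 × 10^5 m³
Ratio = ΔV_u / ΔV_c = Sy / S = 0.034 / 3.1 × 10^-4 = 109.7

ΔV_u / ΔV_c ≈ 110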